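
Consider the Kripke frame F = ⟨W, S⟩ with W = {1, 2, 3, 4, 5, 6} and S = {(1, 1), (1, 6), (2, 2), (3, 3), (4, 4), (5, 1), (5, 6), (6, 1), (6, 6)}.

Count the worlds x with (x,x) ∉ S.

1

Enumerating: 5.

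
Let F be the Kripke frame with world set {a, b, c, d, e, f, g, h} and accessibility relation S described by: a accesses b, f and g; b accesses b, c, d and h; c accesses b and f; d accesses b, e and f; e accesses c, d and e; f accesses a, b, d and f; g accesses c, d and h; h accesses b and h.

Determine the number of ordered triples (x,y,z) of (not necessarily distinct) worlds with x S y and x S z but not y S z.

39

Enumerating: (a,b,f), (a,b,g), (a,f,g), (a,g,b), (a,g,f), (a,g,g), (b,c,c), (b,c,d), (b,c,h), (b,d,c), (b,d,d), (b,d,h), … and 27 more.
Total: 39.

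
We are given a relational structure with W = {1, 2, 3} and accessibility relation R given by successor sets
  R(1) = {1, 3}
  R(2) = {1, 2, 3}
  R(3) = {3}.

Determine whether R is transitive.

Transitive: yes — every two-step R-path is closed by a direct edge.

Yes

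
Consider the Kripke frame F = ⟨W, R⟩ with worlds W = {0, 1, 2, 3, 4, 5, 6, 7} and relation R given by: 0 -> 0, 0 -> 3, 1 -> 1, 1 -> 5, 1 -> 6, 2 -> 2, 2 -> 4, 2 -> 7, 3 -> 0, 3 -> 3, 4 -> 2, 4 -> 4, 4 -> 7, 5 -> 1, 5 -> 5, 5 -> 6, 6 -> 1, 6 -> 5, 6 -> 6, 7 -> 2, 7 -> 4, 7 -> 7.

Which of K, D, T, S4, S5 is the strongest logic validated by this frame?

S5

Serial (axiom D): yes — every world has a successor (e.g. 0 R 0).
Reflexive (axiom T): yes — every world is R-related to itself.
Transitive (axiom 4): yes — every two-step R-path is closed by a direct edge.
Euclidean (axiom 5): yes — any two successors of a common world are R-related.
So F validates K, D, T, S4, S5. The strongest is S5.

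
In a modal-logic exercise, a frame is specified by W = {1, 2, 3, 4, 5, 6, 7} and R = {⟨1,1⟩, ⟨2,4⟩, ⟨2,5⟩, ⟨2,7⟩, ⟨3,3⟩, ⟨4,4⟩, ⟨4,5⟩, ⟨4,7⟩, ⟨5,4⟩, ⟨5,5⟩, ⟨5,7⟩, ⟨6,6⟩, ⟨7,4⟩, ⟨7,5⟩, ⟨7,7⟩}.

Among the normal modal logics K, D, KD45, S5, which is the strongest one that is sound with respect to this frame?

KD45

Serial (axiom D): yes — every world has a successor (e.g. 1 R 1).
Euclidean (axiom 5): yes — any two successors of a common world are R-related.
Transitive (axiom 4): yes — every two-step R-path is closed by a direct edge.
Reflexive (axiom T): no — 2 is not related to itself.
So F validates K, D, KD45; S5 would additionally require R to be reflexive. The strongest is KD45.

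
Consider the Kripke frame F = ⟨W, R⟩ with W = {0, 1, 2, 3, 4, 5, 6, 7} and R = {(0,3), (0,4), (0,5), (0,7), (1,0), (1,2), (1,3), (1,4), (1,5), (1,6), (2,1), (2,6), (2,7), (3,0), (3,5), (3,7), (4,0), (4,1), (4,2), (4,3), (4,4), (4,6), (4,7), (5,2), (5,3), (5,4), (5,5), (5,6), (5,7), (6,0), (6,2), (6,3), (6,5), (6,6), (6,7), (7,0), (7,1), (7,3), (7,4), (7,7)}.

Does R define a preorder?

Reflexive: no — 0 is not related to itself.
Transitive: no — 0 R 4 and 4 R 1, but not 0 R 1.
So R is not a preorder.

No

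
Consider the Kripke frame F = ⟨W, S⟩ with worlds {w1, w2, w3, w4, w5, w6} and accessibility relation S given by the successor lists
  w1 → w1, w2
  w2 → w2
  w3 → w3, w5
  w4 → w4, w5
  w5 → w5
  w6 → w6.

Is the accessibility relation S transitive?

Transitive: yes — every two-step S-path is closed by a direct edge.

Yes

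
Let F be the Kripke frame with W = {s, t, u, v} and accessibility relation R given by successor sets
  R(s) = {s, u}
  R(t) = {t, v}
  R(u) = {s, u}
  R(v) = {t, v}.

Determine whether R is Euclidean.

Yes

Euclidean: yes — any two successors of a common world are R-related.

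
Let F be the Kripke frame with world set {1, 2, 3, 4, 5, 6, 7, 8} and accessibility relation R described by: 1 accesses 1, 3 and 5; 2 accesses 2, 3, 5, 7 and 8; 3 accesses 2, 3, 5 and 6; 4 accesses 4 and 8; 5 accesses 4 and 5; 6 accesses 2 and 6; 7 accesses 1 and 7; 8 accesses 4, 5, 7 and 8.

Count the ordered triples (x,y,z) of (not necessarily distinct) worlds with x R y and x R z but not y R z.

31

Enumerating: (1,3,1), (1,5,1), (1,5,3), (2,3,7), (2,3,8), (2,5,2), (2,5,3), (2,5,7), (2,5,8), (2,7,2), (2,7,3), (2,7,5), … and 19 more.
Total: 31.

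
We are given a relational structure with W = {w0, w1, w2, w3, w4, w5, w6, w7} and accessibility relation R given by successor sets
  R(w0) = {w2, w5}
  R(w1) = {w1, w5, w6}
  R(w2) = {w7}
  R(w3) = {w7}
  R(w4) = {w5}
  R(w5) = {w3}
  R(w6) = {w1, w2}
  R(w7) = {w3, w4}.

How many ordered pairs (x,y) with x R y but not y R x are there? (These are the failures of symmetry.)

Enumerating: (w0,w2), (w0,w5), (w1,w5), (w2,w7), (w4,w5), (w5,w3), (w6,w2), (w7,w4).

8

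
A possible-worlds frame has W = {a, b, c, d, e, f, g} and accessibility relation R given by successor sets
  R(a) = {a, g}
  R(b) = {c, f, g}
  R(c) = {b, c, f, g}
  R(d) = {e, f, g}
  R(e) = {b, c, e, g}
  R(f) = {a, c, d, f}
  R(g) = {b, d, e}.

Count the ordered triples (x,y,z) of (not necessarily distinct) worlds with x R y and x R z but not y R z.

36

Enumerating: (a,g,a), (a,g,g), (b,f,g), (b,g,c), (b,g,f), (b,g,g), (c,b,b), (c,f,b), (c,f,g), (c,g,c), (c,g,f), (c,g,g), … and 24 more.
Total: 36.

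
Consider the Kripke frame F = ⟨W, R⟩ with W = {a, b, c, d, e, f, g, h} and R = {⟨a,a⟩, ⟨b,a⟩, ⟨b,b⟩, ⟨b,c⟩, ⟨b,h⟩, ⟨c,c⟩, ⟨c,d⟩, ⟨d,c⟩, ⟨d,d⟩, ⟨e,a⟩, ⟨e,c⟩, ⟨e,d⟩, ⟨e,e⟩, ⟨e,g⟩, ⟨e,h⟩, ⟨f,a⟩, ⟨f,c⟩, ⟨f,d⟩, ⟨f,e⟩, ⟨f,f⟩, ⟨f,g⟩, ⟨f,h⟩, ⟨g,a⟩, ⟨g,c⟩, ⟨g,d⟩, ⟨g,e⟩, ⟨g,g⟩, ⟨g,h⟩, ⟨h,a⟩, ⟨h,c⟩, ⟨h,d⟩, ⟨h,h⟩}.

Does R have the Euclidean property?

No

Euclidean: no — b R a and b R c, but not a R c.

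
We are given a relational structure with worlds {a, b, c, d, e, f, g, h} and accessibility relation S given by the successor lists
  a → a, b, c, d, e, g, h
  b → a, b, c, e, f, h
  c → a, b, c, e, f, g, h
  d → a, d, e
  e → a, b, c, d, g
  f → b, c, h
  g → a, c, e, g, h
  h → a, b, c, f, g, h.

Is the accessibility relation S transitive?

Transitive: no — a S b and b S f, but not a S f.

No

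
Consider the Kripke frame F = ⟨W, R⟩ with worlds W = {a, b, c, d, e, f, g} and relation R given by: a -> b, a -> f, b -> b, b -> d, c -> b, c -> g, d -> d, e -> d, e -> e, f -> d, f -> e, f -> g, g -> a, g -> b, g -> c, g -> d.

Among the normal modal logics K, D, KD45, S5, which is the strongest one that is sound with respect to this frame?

D

Serial (axiom D): yes — every world has a successor (e.g. a R b).
Euclidean (axiom 5): no — a R b and a R f, but not b R f.
Transitive (axiom 4): no — a R b and b R d, but not a R d.
Reflexive (axiom T): no — a is not related to itself.
So F validates K, D; KD45 would additionally require R to be Euclidean and transitive. The strongest is D.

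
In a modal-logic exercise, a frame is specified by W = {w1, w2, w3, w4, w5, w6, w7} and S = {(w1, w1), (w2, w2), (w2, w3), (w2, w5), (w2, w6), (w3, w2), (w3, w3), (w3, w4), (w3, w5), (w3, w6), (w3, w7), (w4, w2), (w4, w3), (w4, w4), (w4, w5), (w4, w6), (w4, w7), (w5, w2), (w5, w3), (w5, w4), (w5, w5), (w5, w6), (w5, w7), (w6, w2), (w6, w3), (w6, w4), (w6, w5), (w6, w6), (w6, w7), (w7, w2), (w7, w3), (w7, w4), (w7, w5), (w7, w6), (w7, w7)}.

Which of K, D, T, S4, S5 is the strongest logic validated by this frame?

Serial (axiom D): yes — every world has a successor (e.g. w1 S w1).
Reflexive (axiom T): yes — every world is S-related to itself.
Transitive (axiom 4): no — w2 S w3 and w3 S w4, but not w2 S w4.
Euclidean (axiom 5): no — w3 S w2 and w3 S w4, but not w2 S w4.
So F validates K, D, T; S4 would additionally require S to be transitive. The strongest is T.

T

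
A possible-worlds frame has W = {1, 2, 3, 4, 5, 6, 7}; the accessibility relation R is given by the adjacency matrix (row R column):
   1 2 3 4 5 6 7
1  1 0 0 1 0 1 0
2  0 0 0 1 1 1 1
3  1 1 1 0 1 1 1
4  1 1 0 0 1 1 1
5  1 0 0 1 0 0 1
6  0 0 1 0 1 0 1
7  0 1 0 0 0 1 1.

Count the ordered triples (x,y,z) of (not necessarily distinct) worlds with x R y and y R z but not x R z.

35

Enumerating: (1,4,2), (1,4,5), (1,4,7), (1,6,3), (1,6,5), (1,6,7), (2,4,1), (2,4,2), (2,5,1), (2,6,3), (2,7,2), (3,1,4), … and 23 more.
Total: 35.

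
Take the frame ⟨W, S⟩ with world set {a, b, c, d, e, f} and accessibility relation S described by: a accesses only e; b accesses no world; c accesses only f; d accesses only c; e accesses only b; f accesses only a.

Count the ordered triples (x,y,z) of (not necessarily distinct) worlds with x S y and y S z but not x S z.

4

Enumerating: (a,e,b), (c,f,a), (d,c,f), (f,a,e).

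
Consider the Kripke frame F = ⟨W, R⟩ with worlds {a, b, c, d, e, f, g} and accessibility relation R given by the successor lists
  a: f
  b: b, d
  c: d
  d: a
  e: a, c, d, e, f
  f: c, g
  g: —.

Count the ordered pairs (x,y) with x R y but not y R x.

Enumerating: (a,f), (b,d), (c,d), (d,a), (e,a), (e,c), (e,d), (e,f), (f,c), (f,g).

10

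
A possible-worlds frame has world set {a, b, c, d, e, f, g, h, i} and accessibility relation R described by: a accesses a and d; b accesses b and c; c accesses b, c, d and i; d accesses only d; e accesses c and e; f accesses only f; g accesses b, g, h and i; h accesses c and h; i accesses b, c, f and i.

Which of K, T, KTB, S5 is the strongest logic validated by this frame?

Reflexive (axiom T): yes — every world is R-related to itself.
Symmetric (axiom B): no — a R d but not d R a.
Euclidean (axiom 5): no — c R b and c R d, but not b R d.
So F validates K, T; KTB would additionally require R to be symmetric. The strongest is T.

T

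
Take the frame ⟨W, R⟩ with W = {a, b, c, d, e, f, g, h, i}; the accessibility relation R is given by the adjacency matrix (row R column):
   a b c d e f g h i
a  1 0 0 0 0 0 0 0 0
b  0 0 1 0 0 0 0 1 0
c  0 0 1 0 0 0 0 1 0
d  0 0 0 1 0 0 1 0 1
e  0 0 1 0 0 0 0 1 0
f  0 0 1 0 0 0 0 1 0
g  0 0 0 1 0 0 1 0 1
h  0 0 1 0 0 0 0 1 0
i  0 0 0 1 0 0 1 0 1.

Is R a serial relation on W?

Serial: yes — every world has a successor (e.g. a R a).

Yes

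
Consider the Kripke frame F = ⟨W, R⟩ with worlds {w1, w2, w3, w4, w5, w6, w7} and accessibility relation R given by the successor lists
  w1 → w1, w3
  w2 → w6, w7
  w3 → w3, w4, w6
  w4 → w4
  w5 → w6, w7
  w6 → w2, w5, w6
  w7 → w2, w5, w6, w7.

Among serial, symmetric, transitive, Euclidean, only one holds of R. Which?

serial

Serial: yes — every world has a successor (e.g. w1 R w1).
Symmetric: no — w1 R w3 but not w3 R w1.
Transitive: no — w1 R w3 and w3 R w4, but not w1 R w4.
Euclidean: no — w2 R w6 and w2 R w7, but not w6 R w7.
Only serial holds.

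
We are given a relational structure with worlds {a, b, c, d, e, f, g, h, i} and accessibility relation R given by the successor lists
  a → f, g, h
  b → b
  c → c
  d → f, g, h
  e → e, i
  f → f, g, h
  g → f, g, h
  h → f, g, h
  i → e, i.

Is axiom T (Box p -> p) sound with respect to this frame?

Axiom T corresponds to the accessibility relation being reflexive.
Reflexive: no — a is not related to itself.

No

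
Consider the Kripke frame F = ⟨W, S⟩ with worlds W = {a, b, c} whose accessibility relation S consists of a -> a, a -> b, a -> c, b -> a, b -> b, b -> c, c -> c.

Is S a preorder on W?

Yes

Reflexive: yes — every world is S-related to itself.
Transitive: yes — every two-step S-path is closed by a direct edge.
So S is a preorder.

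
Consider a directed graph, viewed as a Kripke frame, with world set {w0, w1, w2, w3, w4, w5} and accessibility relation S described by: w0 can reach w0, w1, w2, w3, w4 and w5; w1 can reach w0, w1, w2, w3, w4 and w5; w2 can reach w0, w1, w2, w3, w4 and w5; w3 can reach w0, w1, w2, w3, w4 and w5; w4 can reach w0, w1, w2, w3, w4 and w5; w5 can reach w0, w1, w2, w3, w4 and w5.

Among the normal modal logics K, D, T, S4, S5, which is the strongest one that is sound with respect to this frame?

Serial (axiom D): yes — every world has a successor (e.g. w0 S w0).
Reflexive (axiom T): yes — every world is S-related to itself.
Transitive (axiom 4): yes — every two-step S-path is closed by a direct edge.
Euclidean (axiom 5): yes — any two successors of a common world are S-related.
So F validates K, D, T, S4, S5. The strongest is S5.

S5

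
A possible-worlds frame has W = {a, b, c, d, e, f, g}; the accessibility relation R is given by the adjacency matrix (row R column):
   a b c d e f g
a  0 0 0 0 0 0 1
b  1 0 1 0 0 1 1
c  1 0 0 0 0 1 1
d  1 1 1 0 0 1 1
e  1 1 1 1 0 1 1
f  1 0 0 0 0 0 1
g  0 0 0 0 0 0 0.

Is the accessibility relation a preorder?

Reflexive: no — a is not related to itself.
Transitive: yes — every two-step R-path is closed by a direct edge.
So R is not a preorder.

No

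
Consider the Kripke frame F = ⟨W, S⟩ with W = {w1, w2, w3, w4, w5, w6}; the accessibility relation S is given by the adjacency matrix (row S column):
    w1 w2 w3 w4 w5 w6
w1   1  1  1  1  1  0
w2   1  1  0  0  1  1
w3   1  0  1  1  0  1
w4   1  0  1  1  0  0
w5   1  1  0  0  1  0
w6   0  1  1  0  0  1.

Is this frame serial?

Yes

Serial: yes — every world has a successor (e.g. w1 S w1).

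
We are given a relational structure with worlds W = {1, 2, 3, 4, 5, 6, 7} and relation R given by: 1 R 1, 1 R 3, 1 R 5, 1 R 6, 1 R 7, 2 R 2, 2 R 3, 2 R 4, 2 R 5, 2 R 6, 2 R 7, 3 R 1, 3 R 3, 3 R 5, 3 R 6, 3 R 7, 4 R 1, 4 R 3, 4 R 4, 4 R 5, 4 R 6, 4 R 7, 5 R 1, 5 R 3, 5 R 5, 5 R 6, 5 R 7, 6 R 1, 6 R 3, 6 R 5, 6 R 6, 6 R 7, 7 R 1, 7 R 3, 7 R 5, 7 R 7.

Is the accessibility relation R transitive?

Transitive: no — 2 R 3 and 3 R 1, but not 2 R 1.

No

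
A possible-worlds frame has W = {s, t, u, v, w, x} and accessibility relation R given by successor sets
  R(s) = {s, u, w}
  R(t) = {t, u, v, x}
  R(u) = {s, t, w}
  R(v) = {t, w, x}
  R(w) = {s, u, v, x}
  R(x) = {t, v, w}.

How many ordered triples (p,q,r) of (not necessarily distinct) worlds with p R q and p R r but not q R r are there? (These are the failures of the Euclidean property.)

33

Enumerating: (s,u,u), (s,w,w), (t,u,u), (t,u,v), (t,u,x), (t,v,u), (t,v,v), (t,x,u), (t,x,x), (u,s,t), (u,t,s), (u,t,w), … and 21 more.
Total: 33.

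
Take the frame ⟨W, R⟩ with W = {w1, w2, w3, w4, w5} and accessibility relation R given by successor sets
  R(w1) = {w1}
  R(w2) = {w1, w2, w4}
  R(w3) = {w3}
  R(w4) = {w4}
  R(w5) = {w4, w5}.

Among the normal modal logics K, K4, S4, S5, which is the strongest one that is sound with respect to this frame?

Transitive (axiom 4): yes — every two-step R-path is closed by a direct edge.
Reflexive (axiom T): yes — every world is R-related to itself.
Euclidean (axiom 5): no — w2 R w1 and w2 R w4, but not w1 R w4.
So F validates K, K4, S4; S5 would additionally require R to be Euclidean. The strongest is S4.

S4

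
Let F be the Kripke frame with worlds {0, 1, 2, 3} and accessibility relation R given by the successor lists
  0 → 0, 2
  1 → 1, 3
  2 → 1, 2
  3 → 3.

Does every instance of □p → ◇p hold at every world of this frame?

Yes

Axiom D corresponds to the accessibility relation being serial.
Serial: yes — every world has a successor (e.g. 0 R 0).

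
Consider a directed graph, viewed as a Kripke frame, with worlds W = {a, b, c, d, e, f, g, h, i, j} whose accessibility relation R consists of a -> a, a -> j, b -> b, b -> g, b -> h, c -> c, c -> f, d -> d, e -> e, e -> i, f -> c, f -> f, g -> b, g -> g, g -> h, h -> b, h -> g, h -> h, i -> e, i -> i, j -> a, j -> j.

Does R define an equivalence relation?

Yes

Reflexive: yes — every world is R-related to itself.
Symmetric: yes — every pair in R has its reverse in R.
Transitive: yes — every two-step R-path is closed by a direct edge.
So R is an equivalence relation.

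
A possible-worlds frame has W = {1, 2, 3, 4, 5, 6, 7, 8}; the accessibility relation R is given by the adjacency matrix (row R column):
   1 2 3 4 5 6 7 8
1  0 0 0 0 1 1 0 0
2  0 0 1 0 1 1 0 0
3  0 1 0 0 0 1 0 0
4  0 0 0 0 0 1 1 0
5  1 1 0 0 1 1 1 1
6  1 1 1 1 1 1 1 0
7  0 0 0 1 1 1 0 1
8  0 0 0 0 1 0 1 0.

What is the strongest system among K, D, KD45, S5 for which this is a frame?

D

Serial (axiom D): yes — every world has a successor (e.g. 1 R 5).
Euclidean (axiom 5): no — 2 R 3 and 2 R 5, but not 3 R 5.
Transitive (axiom 4): no — 1 R 5 and 5 R 2, but not 1 R 2.
Reflexive (axiom T): no — 1 is not related to itself.
So F validates K, D; KD45 would additionally require R to be Euclidean and transitive. The strongest is D.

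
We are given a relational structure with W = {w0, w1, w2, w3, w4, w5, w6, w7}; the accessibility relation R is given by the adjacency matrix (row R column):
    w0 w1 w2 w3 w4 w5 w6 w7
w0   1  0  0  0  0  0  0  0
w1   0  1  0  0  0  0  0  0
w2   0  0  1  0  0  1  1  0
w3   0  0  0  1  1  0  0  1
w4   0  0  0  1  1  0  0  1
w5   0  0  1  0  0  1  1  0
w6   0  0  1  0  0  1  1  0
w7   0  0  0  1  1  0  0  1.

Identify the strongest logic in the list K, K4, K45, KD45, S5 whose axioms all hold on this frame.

S5

Transitive (axiom 4): yes — every two-step R-path is closed by a direct edge.
Euclidean (axiom 5): yes — any two successors of a common world are R-related.
Serial (axiom D): yes — every world has a successor (e.g. w0 R w0).
Reflexive (axiom T): yes — every world is R-related to itself.
So F validates K, K4, K45, KD45, S5. The strongest is S5.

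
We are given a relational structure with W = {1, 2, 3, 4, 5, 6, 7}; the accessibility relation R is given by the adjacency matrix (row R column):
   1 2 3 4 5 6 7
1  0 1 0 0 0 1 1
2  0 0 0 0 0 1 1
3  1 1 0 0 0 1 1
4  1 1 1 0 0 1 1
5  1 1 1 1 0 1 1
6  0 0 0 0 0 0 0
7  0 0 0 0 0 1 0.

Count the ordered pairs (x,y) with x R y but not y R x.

21

Enumerating: (1,2), (1,6), (1,7), (2,6), (2,7), (3,1), (3,2), (3,6), (3,7), (4,1), (4,2), (4,3), … and 9 more.
Total: 21.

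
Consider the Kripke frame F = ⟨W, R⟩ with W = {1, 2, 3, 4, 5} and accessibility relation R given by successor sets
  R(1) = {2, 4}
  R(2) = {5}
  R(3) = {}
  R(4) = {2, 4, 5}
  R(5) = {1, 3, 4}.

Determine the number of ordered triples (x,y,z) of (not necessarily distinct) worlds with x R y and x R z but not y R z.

Enumerating: (1,2,2), (1,2,4), (2,5,5), (4,2,2), (4,2,4), (4,5,2), (4,5,5), (5,1,1), (5,1,3), (5,3,1), (5,3,3), (5,3,4), (5,4,1), (5,4,3).

14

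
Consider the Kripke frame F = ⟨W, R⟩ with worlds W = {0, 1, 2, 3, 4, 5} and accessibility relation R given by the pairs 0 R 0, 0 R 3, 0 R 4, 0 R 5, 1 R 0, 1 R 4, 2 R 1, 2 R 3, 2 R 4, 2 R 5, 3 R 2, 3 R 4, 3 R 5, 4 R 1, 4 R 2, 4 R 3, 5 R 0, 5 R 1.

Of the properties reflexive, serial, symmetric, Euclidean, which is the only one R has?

serial

Reflexive: no — 1 is not related to itself.
Serial: yes — every world has a successor (e.g. 0 R 0).
Symmetric: no — 0 R 3 but not 3 R 0.
Euclidean: no — 0 R 4 and 0 R 5, but not 4 R 5.
Only serial holds.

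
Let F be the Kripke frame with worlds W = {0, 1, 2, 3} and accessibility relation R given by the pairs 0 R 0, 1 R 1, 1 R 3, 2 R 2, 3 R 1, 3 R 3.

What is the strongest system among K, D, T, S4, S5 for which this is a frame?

S5

Serial (axiom D): yes — every world has a successor (e.g. 0 R 0).
Reflexive (axiom T): yes — every world is R-related to itself.
Transitive (axiom 4): yes — every two-step R-path is closed by a direct edge.
Euclidean (axiom 5): yes — any two successors of a common world are R-related.
So F validates K, D, T, S4, S5. The strongest is S5.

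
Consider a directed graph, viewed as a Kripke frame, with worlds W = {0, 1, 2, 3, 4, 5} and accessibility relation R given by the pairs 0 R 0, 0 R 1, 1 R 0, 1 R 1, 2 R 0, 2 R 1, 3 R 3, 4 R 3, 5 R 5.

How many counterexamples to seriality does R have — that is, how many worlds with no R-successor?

R is serial; there are no such worlds.

0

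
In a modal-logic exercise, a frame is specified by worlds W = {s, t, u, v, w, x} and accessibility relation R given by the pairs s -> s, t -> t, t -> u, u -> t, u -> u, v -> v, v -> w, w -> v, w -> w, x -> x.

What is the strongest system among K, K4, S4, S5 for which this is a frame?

Transitive (axiom 4): yes — every two-step R-path is closed by a direct edge.
Reflexive (axiom T): yes — every world is R-related to itself.
Euclidean (axiom 5): yes — any two successors of a common world are R-related.
So F validates K, K4, S4, S5. The strongest is S5.

S5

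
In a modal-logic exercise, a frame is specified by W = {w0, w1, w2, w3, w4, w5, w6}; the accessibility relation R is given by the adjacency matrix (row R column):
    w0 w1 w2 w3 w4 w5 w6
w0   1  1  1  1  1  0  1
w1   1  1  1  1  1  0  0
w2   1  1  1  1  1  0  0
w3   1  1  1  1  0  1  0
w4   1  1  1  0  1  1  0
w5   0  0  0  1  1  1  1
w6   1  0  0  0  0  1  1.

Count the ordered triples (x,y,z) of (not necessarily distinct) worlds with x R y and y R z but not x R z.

34

Enumerating: (w0,w3,w5), (w0,w4,w5), (w0,w6,w5), (w1,w0,w6), (w1,w3,w5), (w1,w4,w5), (w2,w0,w6), (w2,w3,w5), (w2,w4,w5), (w3,w0,w4), (w3,w0,w6), (w3,w1,w4), … and 22 more.
Total: 34.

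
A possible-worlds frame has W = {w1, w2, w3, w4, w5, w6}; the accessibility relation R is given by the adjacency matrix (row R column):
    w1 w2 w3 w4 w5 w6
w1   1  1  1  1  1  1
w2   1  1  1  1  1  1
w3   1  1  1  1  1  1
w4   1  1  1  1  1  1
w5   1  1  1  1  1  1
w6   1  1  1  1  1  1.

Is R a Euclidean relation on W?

Yes

Euclidean: yes — any two successors of a common world are R-related.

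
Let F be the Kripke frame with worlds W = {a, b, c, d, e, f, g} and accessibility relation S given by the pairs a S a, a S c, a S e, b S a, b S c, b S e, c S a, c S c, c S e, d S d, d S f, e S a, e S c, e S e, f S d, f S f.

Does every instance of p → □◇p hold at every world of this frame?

No

The schema B characterises exactly the symmetric frames.
Symmetric: no — b S a but not a S b.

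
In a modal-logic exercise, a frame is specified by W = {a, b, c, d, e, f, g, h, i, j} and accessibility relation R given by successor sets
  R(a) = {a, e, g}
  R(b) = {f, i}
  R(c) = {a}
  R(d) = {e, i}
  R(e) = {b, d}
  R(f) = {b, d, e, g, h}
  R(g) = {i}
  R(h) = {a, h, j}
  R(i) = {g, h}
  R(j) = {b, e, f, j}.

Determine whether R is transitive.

No

Transitive: no — a R e and e R b, but not a R b.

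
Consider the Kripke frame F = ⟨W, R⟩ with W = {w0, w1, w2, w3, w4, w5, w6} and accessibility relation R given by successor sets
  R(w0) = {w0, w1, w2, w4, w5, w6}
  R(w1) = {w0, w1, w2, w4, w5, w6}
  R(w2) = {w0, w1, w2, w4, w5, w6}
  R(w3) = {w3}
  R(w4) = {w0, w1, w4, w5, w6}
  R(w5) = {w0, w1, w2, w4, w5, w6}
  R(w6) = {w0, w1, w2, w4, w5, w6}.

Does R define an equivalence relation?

Reflexive: yes — every world is R-related to itself.
Symmetric: no — w2 R w4 but not w4 R w2.
Transitive: no — w4 R w0 and w0 R w2, but not w4 R w2.
So R is not an equivalence relation.

No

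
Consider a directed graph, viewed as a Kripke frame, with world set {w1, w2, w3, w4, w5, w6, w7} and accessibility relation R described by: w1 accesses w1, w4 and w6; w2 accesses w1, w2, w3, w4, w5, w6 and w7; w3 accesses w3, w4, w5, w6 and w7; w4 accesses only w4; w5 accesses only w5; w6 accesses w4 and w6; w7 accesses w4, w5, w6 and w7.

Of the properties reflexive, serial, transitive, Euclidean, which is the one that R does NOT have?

Euclidean

Reflexive: yes — every world is R-related to itself.
Serial: yes — every world has a successor (e.g. w1 R w1).
Transitive: yes — every two-step R-path is closed by a direct edge.
Euclidean: no — w1 R w4 and w1 R w6, but not w4 R w6.
Only Euclidean fails.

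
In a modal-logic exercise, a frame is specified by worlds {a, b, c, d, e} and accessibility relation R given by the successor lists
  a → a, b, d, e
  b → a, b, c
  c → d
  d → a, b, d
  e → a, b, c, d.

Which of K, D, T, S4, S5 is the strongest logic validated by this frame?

D

Serial (axiom D): yes — every world has a successor (e.g. a R a).
Reflexive (axiom T): no — c is not related to itself.
Transitive (axiom 4): no — a R b and b R c, but not a R c.
Euclidean (axiom 5): no — a R b and a R d, but not b R d.
So F validates K, D; T would additionally require R to be reflexive. The strongest is D.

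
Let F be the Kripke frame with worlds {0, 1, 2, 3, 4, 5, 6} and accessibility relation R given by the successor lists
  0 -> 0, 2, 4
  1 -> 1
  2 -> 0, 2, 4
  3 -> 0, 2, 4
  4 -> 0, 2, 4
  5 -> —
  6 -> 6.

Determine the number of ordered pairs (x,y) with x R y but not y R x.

Enumerating: (3,0), (3,2), (3,4).

3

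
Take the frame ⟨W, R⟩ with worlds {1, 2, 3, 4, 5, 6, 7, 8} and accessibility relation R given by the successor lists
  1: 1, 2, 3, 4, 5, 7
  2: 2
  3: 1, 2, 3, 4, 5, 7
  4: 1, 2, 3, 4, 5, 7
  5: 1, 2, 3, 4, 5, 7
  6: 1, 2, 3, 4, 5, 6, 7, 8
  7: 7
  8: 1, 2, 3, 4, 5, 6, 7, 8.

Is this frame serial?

Serial: yes — every world has a successor (e.g. 1 R 1).

Yes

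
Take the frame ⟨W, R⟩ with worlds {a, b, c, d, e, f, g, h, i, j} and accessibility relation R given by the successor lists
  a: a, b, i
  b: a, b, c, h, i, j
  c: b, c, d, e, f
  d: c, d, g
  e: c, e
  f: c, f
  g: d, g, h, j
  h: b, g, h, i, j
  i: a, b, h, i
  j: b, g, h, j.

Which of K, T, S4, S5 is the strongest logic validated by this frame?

Reflexive (axiom T): yes — every world is R-related to itself.
Transitive (axiom 4): no — a R b and b R c, but not a R c.
Euclidean (axiom 5): no — b R a and b R c, but not a R c.
So F validates K, T; S4 would additionally require R to be transitive. The strongest is T.

T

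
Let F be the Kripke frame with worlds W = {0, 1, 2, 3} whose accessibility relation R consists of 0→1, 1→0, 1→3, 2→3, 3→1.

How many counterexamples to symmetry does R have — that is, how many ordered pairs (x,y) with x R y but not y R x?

Enumerating: (2,3).

1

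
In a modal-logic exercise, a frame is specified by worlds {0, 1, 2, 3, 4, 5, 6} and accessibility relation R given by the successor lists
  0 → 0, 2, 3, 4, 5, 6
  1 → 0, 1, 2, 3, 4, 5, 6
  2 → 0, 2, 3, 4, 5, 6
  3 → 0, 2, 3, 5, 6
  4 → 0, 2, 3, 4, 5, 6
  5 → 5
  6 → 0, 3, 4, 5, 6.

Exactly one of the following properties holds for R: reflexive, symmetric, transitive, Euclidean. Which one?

reflexive

Reflexive: yes — every world is R-related to itself.
Symmetric: no — 0 R 5 but not 5 R 0.
Transitive: no — 3 R 0 and 0 R 4, but not 3 R 4.
Euclidean: no — 0 R 3 and 0 R 4, but not 3 R 4.
Only reflexive holds.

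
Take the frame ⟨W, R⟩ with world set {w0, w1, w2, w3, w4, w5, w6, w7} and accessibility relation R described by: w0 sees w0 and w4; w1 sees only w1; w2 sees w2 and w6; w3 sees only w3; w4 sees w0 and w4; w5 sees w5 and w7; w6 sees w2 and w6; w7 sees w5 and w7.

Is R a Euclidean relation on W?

Euclidean: yes — any two successors of a common world are R-related.

Yes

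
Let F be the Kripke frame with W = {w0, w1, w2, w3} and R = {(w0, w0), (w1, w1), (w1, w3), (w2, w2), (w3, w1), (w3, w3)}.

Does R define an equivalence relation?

Yes

Reflexive: yes — every world is R-related to itself.
Symmetric: yes — every pair in R has its reverse in R.
Transitive: yes — every two-step R-path is closed by a direct edge.
So R is an equivalence relation.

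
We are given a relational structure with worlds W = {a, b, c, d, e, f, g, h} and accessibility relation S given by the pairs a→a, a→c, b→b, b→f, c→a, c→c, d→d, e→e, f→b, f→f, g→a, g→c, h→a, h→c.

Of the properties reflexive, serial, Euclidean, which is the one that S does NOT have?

Reflexive: no — g is not related to itself.
Serial: yes — every world has a successor (e.g. a S a).
Euclidean: yes — any two successors of a common world are S-related.
Only reflexive fails.

reflexive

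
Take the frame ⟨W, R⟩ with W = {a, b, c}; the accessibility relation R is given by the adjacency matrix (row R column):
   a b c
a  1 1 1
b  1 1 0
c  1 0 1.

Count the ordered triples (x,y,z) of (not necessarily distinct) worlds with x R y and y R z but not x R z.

Enumerating: (b,a,c), (c,a,b).

2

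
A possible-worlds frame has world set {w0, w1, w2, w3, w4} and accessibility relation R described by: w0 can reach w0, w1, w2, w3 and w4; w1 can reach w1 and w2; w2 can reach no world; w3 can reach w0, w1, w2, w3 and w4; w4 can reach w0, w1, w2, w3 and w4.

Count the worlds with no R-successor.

1

Enumerating: w2.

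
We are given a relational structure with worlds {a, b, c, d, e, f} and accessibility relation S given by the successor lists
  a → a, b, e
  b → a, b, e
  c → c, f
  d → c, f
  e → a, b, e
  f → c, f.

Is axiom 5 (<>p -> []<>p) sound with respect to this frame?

By correspondence theory, 5 is valid on a frame iff S is Euclidean.
Euclidean: yes — any two successors of a common world are S-related.

Yes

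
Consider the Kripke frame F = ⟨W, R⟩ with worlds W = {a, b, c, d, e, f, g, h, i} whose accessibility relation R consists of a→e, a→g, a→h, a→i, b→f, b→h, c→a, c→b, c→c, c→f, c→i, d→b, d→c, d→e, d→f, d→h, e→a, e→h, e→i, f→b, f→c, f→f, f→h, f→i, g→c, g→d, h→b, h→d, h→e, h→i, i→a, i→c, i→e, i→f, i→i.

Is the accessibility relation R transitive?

No

Transitive: no — a R g and g R c, but not a R c.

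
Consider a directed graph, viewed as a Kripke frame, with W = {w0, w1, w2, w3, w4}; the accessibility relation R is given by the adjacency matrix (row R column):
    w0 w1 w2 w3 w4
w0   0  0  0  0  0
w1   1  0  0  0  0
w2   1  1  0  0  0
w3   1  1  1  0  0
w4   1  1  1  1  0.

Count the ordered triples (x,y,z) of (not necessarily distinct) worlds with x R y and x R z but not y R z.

Enumerating: (w1,w0,w0), (w2,w0,w0), (w2,w0,w1), (w2,w1,w1), (w3,w0,w0), (w3,w0,w1), (w3,w0,w2), (w3,w1,w1), (w3,w1,w2), (w3,w2,w2), (w4,w0,w0), (w4,w0,w1), … and 8 more.
Total: 20.

20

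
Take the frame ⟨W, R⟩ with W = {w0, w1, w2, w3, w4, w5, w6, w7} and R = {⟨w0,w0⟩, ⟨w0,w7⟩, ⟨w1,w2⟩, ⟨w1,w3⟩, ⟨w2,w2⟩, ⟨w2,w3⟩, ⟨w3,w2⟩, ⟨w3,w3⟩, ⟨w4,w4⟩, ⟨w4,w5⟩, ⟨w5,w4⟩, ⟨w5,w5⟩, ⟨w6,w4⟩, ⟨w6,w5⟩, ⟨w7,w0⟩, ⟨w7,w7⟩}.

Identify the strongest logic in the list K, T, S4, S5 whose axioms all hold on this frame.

K

Reflexive (axiom T): no — w1 is not related to itself.
Transitive (axiom 4): yes — every two-step R-path is closed by a direct edge.
Euclidean (axiom 5): yes — any two successors of a common world are R-related.
So F validates K; T would additionally require R to be reflexive. The strongest is K.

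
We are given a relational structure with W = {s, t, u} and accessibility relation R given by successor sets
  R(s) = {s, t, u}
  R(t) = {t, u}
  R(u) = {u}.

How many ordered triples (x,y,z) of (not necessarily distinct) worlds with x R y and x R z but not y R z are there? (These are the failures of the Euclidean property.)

Enumerating: (s,t,s), (s,u,s), (s,u,t), (t,u,t).

4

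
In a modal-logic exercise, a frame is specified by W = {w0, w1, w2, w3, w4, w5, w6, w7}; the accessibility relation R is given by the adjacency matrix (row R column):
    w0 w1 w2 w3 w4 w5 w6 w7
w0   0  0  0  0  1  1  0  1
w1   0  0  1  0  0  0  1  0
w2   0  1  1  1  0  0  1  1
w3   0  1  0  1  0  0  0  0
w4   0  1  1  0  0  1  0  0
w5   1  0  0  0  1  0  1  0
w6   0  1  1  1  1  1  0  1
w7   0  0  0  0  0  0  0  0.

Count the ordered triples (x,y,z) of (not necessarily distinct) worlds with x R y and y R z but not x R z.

37

Enumerating: (w0,w4,w1), (w0,w4,w2), (w0,w5,w0), (w0,w5,w6), (w1,w2,w1), (w1,w2,w3), (w1,w2,w7), (w1,w6,w1), (w1,w6,w3), (w1,w6,w4), (w1,w6,w5), (w1,w6,w7), … and 25 more.
Total: 37.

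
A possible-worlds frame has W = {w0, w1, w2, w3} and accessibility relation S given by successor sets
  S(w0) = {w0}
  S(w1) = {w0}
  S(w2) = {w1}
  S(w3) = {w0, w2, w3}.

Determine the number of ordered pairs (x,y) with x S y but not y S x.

Enumerating: (w1,w0), (w2,w1), (w3,w0), (w3,w2).

4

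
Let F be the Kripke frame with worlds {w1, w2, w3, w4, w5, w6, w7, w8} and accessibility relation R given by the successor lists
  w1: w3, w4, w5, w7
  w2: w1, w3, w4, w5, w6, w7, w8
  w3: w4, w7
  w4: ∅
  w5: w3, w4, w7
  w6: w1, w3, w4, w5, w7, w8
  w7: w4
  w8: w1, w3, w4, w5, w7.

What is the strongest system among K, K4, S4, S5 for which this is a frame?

Transitive (axiom 4): yes — every two-step R-path is closed by a direct edge.
Reflexive (axiom T): no — w1 is not related to itself.
Euclidean (axiom 5): no — w1 R w3 and w1 R w5, but not w3 R w5.
So F validates K, K4; S4 would additionally require R to be reflexive. The strongest is K4.

K4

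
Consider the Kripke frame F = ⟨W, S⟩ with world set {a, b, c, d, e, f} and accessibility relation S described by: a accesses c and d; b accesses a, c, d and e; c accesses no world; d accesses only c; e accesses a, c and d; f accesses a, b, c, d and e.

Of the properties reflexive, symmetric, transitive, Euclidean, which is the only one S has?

transitive

Reflexive: no — a is not related to itself.
Symmetric: no — a S c but not c S a.
Transitive: yes — every two-step S-path is closed by a direct edge.
Euclidean: no — a S c and a S d, but not c S d.
Only transitive holds.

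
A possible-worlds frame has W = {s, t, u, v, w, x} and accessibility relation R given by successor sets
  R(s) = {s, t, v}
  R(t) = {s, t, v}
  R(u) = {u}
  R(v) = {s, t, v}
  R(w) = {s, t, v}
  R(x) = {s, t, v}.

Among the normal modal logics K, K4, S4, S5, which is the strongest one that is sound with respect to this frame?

K4

Transitive (axiom 4): yes — every two-step R-path is closed by a direct edge.
Reflexive (axiom T): no — w is not related to itself.
Euclidean (axiom 5): yes — any two successors of a common world are R-related.
So F validates K, K4; S4 would additionally require R to be reflexive. The strongest is K4.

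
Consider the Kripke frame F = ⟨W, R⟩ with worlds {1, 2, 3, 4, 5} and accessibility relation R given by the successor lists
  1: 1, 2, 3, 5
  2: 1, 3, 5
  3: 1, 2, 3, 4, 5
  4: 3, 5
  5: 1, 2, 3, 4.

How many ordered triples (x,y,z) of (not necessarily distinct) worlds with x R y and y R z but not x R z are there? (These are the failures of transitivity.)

17

Enumerating: (1,3,4), (1,5,4), (2,1,2), (2,3,2), (2,3,4), (2,5,2), (2,5,4), (4,3,1), (4,3,2), (4,3,4), (4,5,1), (4,5,2), (4,5,4), (5,1,5), (5,2,5), (5,3,5), (5,4,5).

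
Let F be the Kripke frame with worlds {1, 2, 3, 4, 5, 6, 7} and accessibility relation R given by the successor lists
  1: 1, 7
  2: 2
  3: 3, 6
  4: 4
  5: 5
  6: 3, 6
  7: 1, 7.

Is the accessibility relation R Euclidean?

Euclidean: yes — any two successors of a common world are R-related.

Yes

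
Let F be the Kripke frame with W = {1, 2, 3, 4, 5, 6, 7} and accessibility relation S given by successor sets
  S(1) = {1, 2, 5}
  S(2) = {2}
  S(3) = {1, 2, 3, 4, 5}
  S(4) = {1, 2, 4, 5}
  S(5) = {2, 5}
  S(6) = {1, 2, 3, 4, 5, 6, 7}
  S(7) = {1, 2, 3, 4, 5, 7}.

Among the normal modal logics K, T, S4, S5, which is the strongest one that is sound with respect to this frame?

S4

Reflexive (axiom T): yes — every world is S-related to itself.
Transitive (axiom 4): yes — every two-step S-path is closed by a direct edge.
Euclidean (axiom 5): no — 1 S 2 and 1 S 5, but not 2 S 5.
So F validates K, T, S4; S5 would additionally require S to be Euclidean. The strongest is S4.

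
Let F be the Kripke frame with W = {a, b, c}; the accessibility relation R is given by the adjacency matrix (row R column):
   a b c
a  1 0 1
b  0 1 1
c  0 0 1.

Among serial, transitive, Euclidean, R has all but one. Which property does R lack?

Euclidean

Serial: yes — every world has a successor (e.g. a R a).
Transitive: yes — every two-step R-path is closed by a direct edge.
Euclidean: no — a R c and a R a, but not c R a.
Only Euclidean fails.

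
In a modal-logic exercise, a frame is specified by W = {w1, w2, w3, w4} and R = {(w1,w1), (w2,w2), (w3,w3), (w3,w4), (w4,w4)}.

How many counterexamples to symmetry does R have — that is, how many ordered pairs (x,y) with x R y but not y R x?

1

Enumerating: (w3,w4).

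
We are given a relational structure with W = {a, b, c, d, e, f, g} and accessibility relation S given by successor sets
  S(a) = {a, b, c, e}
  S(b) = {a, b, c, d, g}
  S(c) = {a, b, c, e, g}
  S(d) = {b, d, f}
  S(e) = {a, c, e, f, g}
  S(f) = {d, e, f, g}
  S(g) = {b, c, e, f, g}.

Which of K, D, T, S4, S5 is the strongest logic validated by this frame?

T

Serial (axiom D): yes — every world has a successor (e.g. a S a).
Reflexive (axiom T): yes — every world is S-related to itself.
Transitive (axiom 4): no — a S b and b S d, but not a S d.
Euclidean (axiom 5): no — a S b and a S e, but not b S e.
So F validates K, D, T; S4 would additionally require S to be transitive. The strongest is T.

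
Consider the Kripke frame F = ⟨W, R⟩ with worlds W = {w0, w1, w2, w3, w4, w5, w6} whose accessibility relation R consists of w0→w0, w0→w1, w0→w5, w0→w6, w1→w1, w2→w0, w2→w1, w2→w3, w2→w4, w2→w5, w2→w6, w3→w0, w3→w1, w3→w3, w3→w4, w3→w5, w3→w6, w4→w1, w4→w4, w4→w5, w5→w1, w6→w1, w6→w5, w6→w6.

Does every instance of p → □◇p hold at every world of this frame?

No

The schema B characterises exactly the symmetric frames.
Symmetric: no — w0 R w1 but not w1 R w0.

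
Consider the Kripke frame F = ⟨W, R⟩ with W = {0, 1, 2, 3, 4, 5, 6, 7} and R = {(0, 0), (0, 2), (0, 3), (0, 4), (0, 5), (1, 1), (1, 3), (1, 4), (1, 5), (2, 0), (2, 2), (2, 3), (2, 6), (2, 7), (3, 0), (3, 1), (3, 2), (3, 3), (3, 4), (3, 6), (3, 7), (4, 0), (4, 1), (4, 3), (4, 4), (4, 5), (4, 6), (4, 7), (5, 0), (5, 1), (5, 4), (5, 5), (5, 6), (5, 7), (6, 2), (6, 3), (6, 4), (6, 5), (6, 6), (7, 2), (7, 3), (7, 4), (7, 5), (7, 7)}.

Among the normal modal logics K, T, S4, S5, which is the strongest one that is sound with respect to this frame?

Reflexive (axiom T): yes — every world is R-related to itself.
Transitive (axiom 4): no — 0 R 2 and 2 R 6, but not 0 R 6.
Euclidean (axiom 5): no — 0 R 2 and 0 R 4, but not 2 R 4.
So F validates K, T; S4 would additionally require R to be transitive. The strongest is T.

T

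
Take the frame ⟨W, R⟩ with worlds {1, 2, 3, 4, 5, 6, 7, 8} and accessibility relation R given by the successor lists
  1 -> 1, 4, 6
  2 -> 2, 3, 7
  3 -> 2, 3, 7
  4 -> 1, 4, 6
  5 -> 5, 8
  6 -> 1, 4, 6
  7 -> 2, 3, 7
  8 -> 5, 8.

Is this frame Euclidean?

Euclidean: yes — any two successors of a common world are R-related.

Yes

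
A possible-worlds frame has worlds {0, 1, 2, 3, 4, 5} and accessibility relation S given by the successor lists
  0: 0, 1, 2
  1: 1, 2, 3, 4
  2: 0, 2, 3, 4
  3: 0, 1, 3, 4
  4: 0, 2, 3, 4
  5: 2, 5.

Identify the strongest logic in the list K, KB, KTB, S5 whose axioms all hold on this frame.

Symmetric (axiom B): no — 0 S 1 but not 1 S 0.
Reflexive (axiom T): yes — every world is S-related to itself.
Euclidean (axiom 5): no — 0 S 2 and 0 S 1, but not 2 S 1.
So F validates K; KB would additionally require S to be symmetric. The strongest is K.

K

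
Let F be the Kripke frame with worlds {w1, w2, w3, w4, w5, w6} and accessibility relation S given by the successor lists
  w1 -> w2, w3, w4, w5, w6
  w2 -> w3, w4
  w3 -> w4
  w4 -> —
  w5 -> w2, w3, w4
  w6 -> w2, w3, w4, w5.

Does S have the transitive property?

Yes

Transitive: yes — every two-step S-path is closed by a direct edge.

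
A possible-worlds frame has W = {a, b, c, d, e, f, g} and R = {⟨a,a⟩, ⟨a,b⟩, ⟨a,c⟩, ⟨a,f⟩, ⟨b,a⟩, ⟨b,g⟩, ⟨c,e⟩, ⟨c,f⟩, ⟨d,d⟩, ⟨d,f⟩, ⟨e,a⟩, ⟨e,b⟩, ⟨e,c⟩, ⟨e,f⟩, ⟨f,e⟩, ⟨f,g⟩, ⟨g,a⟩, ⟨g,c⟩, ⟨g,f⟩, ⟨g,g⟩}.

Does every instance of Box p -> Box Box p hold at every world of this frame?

No

The schema 4 characterises exactly the transitive frames.
Transitive: no — a R b and b R g, but not a R g.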